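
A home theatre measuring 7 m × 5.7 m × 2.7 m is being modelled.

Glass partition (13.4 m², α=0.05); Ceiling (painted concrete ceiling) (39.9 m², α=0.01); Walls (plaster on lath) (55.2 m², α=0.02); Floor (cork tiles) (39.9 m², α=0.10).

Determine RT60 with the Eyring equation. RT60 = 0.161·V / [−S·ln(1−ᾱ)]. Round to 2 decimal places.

Total surface area S = 13.4 + 39.9 + 55.2 + 39.9 = 148.4 m².
Σ(Sᵢαᵢ) = 13.4·0.05 + 39.9·0.01 + 55.2·0.02 + 39.9·0.10 = 6.163.
Mean coefficient ᾱ = A/S = 0.0415.
−S·ln(1−ᾱ) = −148.4 × ln(1 − 0.0415) = 6.290.
V = 7 × 5.7 × 2.7 = 107.73 m³.
T = 0.161·V/[−S·ln(1−ᾱ)] = 0.161·107.73/6.290 = 2.76 s.

2.76 seconds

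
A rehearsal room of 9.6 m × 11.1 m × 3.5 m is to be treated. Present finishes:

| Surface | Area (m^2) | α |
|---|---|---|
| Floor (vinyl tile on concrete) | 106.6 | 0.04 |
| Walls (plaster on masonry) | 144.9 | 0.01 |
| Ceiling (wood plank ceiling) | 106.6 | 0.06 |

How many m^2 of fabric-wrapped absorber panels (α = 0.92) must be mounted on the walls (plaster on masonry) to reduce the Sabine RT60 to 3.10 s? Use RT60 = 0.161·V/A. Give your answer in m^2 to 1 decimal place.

8.0

Equivalent absorption area: A₁ = 106.6*0.04 + 144.9*0.01 + 106.6*0.06 = 12.109 m^2.
V = 372.96 m³. Target absorption A₂ = 0.161 × 372.96 / 3.10 = 19.370 sabins.
ΔA needed = 19.370 − 12.109 = 7.261 sabins.
Each m^2 of panel replacing the walls (plaster on masonry) adds (0.92 − 0.01) = 0.91 sabins.
Panel area = 7.261 / 0.91 = 8.0 m^2.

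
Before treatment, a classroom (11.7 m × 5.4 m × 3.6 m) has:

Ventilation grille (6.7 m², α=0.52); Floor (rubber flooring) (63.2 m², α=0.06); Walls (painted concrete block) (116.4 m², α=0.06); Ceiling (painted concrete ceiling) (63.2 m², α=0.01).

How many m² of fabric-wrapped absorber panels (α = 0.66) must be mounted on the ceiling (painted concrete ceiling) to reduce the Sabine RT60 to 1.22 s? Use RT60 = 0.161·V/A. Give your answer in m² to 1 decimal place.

A₁ = Σ Sᵢαᵢ = 6.7×0.52 + 63.2×0.06 + 116.4×0.06 + 63.2×0.01 = 14.892 sabins.
V = 227.448 m³. Target absorption A₂ = 0.161 × 227.448 / 1.22 = 30.016 sabins.
ΔA needed = 30.016 − 14.892 = 15.124 sabins.
Each m² of panel replacing the ceiling (painted concrete ceiling) adds (0.66 − 0.01) = 0.65 sabins.
Area = ΔA/Δα = 15.124/0.65 = 23.3 m².

23.3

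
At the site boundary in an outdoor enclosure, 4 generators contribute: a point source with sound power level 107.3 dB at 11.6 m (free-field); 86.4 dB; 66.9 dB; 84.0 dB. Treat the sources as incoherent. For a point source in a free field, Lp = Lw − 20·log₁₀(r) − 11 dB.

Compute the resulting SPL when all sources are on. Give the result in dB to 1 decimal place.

88.6 dB

Source at 11.6 m: Lp = 107.3 − 20·log₁₀(11.6) − 11 = 75.0 dB.
Σ 10^(Lᵢ/10) = 7.242e+08.
L_total = 10·log₁₀(7.242e+08) = 88.6 dB.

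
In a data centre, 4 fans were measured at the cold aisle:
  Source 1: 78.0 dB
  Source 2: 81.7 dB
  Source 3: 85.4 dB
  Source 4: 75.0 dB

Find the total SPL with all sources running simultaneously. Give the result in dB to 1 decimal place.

87.7 dB

Sum in the linear (power) domain: Σ 10^(Lᵢ/10) = 10^(78.0/10) + 10^(81.7/10) + 10^(85.4/10) + 10^(75.0/10) = 5.894e+08.
L_total = 10·log₁₀(5.894e+08) = 87.7 dB.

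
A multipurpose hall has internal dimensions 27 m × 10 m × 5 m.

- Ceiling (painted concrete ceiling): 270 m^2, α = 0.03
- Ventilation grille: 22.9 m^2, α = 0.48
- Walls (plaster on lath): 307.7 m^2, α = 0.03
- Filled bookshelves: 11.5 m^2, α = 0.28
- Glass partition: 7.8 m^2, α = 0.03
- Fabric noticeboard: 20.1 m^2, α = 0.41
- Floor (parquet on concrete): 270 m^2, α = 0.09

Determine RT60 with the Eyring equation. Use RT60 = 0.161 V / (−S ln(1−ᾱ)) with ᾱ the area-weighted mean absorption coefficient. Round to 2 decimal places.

S = Σ Sᵢ = 910.0 m^2.
Σ(Sᵢαᵢ) = 270×0.03 + 22.9×0.48 + 307.7×0.03 + 11.5×0.28 + 7.8×0.03 + 20.1×0.41 + 270×0.09 = 64.318.
Mean coefficient ᾱ = A/S = 0.0707.
Eyring denominator: −S ln(1−ᾱ) = 66.725.
V = 27 × 10 × 5 = 1350 m³.
T = 0.161·V/[−S·ln(1−ᾱ)] = 0.161·1350/66.725 = 3.26 s.

3.26 sec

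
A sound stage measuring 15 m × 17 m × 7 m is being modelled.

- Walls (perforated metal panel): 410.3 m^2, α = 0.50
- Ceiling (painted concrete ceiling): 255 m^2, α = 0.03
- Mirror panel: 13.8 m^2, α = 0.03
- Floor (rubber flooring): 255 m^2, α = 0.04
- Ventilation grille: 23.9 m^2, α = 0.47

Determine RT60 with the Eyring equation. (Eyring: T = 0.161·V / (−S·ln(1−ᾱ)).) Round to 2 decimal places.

S = Σ Sᵢ = 958.0 m^2.
Σ(Sᵢαᵢ) = 410.3×0.50 + 255×0.03 + 13.8×0.03 + 255×0.04 + 23.9×0.47 = 234.647.
Mean coefficient ᾱ = A/S = 0.2449.
Eyring denominator: −S ln(1−ᾱ) = 269.107.
V = 15 × 17 × 7 = 1785 m³.
RT60 = 0.161 × 1785 / 269.107 = 1.07 s.

1.07 sec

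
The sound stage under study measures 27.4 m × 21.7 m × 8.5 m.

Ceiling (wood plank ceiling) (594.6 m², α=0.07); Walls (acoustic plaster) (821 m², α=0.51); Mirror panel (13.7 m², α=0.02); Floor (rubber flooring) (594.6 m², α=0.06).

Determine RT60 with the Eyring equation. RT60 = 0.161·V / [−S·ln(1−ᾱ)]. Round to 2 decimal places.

Total surface area S = 594.6 + 821 + 13.7 + 594.6 = 2023.9 m².
Σ(Sᵢαᵢ) = 594.6×0.07 + 821×0.51 + 13.7×0.02 + 594.6×0.06 = 496.282.
Mean coefficient ᾱ = A/S = 0.2452.
−S·ln(1−ᾱ) = −2023.9 × ln(1 − 0.2452) = 569.328.
V = 27.4 × 21.7 × 8.5 = 5053.93 m³.
T = 0.161·V/[−S·ln(1−ᾱ)] = 0.161·5053.93/569.328 = 1.43 s.

1.43 seconds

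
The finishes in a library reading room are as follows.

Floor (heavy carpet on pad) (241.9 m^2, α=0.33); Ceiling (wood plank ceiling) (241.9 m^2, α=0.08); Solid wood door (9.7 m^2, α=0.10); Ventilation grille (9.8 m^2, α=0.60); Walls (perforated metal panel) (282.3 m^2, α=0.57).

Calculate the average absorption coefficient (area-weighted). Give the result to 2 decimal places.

S = Σ Sᵢ = 241.9 + 241.9 + 9.7 + 9.8 + 282.3 = 785.6 m^2.
Weighted sum Σ Sα = 266.940.
ᾱ = A/S = 0.34.

0.34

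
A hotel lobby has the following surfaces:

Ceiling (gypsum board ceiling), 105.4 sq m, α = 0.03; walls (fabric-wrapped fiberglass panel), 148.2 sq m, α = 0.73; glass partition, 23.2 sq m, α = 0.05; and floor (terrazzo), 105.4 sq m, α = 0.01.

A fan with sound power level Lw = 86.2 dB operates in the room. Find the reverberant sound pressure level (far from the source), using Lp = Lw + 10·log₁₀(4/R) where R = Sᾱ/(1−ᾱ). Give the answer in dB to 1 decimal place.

A = 113.562 sabins; S = 382.2 sq m.
ᾱ = 0.2971, so room constant R = A/(1−ᾱ) = 161.562 sq m.
Lp = 86.2 + 10·log₁₀(4/161.562) = 86.2 + (-16.06) = 70.1 dB.

70.1 dB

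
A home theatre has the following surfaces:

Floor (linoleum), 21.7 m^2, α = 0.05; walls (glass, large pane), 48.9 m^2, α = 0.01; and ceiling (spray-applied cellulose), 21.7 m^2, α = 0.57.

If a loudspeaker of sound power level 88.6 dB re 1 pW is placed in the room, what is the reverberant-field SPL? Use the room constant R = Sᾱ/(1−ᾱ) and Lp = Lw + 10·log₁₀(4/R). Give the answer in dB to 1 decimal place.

Σ(Sᵢαᵢ) = 21.7·0.05 + 48.9·0.01 + 21.7·0.57 = 13.943; total area S = 92.3 m^2.
ᾱ = 0.1511, so room constant R = A/(1−ᾱ) = 16.425 m^2.
Lp = Lw + 10 log₁₀(4/R) = 88.6 -6.13 = 82.5 dB.

82.5 dB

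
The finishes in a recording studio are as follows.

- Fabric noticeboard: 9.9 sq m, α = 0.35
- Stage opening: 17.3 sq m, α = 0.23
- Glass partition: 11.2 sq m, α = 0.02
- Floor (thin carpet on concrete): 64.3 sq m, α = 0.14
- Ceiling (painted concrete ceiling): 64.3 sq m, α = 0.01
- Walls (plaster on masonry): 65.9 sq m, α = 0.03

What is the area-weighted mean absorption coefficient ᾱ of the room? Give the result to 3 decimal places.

Total surface area S = 232.9 sq m.
Weighted sum Σ Sα = 19.290.
ᾱ = 19.290 / 232.9 = 0.083.

0.083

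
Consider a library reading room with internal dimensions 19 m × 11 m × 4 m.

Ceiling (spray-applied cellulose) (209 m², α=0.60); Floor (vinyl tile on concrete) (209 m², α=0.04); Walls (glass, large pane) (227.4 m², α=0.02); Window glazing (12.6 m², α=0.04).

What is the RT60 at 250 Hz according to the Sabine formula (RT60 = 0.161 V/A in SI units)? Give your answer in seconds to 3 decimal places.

Total absorption A = 209*0.60 + 209*0.04 + 227.4*0.02 + 12.6*0.04
  = 125.400 + 8.360 + 4.548 + 0.504 = 138.812 m² sabins.
Room volume: 836 m³.
Sabine: RT60 = 0.161 × 836 / 138.812 = 0.970 s.

0.970 s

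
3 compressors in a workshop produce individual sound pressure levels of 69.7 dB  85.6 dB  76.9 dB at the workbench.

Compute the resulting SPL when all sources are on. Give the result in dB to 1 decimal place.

86.2 dB

Σ 10^(Lᵢ/10) = 4.214e+08.
Back to dB: 10·log₁₀ Σ = 86.2 dB.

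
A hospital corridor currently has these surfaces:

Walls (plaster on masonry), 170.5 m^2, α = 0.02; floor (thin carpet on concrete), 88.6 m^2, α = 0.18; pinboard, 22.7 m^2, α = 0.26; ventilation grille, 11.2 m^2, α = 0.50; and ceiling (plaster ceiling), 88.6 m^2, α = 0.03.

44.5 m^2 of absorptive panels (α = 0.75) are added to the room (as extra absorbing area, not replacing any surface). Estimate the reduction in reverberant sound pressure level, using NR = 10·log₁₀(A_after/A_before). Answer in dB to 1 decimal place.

A_before = Σ Sᵢαᵢ = 170.5*0.02 + 88.6*0.18 + 22.7*0.26 + 11.2*0.50 + 88.6*0.03 = 33.518 sabins.
Treatment contributes 44.5·0.75 = 33.375 sabins.
New total A_after = 66.893 sabins.
Reduction = 10 log₁₀(A_after/A_before) = 10 log₁₀(1.9957) = 3.0 dB.

3.0 dB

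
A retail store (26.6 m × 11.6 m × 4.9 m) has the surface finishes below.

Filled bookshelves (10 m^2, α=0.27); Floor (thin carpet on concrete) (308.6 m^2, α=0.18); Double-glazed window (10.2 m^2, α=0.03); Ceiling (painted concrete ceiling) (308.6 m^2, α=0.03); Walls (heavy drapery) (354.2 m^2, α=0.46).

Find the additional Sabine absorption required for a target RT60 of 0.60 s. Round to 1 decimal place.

Summing Sᵢαᵢ: 2.700 + 55.548 + 0.306 + 9.258 + 162.932 → A₁ = 230.744 sabins.
V = 1511.944 m³. Required absorption A₂ = 0.161 × 1511.944 / 0.60 = 405.705 sabins.
ΔA = A₂ − A₁ = 405.705 − 230.744 = 175.0 sabins.

175.0 sabins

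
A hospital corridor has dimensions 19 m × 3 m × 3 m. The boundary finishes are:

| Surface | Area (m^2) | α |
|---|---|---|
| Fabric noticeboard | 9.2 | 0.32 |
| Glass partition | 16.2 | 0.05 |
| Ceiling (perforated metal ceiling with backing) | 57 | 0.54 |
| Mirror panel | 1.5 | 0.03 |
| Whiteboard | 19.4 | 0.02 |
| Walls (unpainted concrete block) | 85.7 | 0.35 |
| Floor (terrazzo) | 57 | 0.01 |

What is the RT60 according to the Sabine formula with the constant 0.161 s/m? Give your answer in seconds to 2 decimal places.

0.42 s

Total absorption A = 9.2·0.32 + 16.2·0.05 + 57·0.54 + 1.5·0.03 + 19.4·0.02 + 85.7·0.35 + 57·0.01
  = 2.944 + 0.810 + 30.780 + 0.045 + 0.388 + 29.995 + 0.570 = 65.532 m^2 sabins.
Room volume: 171 m³.
RT60 = 0.161 · V / A = 0.161 × 171 / 65.532 = 0.42 s.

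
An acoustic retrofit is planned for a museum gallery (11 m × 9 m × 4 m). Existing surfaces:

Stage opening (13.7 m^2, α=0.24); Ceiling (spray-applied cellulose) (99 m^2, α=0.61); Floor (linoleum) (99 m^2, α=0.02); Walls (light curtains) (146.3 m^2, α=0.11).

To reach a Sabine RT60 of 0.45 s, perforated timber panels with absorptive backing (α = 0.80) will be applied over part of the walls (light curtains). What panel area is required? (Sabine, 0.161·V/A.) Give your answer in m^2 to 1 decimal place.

Total absorption A₁ = 13.7×0.24 + 99×0.61 + 99×0.02 + 146.3×0.11
  = 3.288 + 60.390 + 1.980 + 16.093 = 81.751 m^2 sabins.
V = 396 m³. Target absorption A₂ = 0.161 × 396 / 0.45 = 141.680 sabins.
ΔA needed = 141.680 − 81.751 = 59.929 sabins.
Each m^2 of panel replacing the walls (light curtains) adds (0.80 − 0.11) = 0.69 sabins.
Panel area = 59.929 / 0.69 = 86.9 m^2.

86.9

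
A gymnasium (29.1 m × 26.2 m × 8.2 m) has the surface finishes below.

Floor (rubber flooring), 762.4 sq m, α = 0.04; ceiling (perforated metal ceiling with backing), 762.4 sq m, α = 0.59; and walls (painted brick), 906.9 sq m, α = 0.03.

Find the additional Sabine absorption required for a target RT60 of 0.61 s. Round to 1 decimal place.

Equivalent absorption area: A₁ = 762.4*0.04 + 762.4*0.59 + 906.9*0.03 = 507.519 sq m.
For T = 0.61 s, need A₂ = 0.161·V/T = 0.161·6251.844/0.61 = 1650.077 sabins.
Additional absorption ΔA = 1650.077 − 507.519 = 1142.6 sabins.

1142.6 sabins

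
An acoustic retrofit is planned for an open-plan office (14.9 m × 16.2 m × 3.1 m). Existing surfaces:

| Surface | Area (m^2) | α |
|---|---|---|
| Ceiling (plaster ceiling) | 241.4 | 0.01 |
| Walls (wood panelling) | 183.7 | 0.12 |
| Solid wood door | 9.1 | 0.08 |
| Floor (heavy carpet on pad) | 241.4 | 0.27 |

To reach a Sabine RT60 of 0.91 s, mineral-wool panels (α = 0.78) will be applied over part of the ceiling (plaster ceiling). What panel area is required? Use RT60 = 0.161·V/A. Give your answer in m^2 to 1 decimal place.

54.6

A₁ = Σ Sᵢαᵢ = 241.4×0.01 + 183.7×0.12 + 9.1×0.08 + 241.4×0.27 = 90.364 sabins.
Required A₂ = 0.161·748.278/0.91 = 132.388 sabins.
ΔA needed = 132.388 − 90.364 = 42.024 sabins.
Net gain per m^2: Δα = 0.78 − 0.01 = 0.77.
Area = ΔA/Δα = 42.024/0.77 = 54.6 m^2.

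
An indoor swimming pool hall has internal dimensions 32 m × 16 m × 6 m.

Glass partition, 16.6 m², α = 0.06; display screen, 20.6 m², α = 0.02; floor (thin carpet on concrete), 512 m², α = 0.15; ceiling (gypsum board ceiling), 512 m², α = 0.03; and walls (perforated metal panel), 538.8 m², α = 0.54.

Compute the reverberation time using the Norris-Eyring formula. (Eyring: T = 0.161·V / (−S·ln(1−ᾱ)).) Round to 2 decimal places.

S = Σ Sᵢ = 1600.0 m².
Σ(Sᵢαᵢ) = 16.6·0.06 + 20.6·0.02 + 512·0.15 + 512·0.03 + 538.8·0.54 = 384.520.
ᾱ = 384.520 / 1600.0 = 0.2403.
Eyring denominator: −S ln(1−ᾱ) = 439.731.
V = 32 × 16 × 6 = 3072 m³.
RT60 = 0.161 × 3072 / 439.731 = 1.12 s.

1.12 s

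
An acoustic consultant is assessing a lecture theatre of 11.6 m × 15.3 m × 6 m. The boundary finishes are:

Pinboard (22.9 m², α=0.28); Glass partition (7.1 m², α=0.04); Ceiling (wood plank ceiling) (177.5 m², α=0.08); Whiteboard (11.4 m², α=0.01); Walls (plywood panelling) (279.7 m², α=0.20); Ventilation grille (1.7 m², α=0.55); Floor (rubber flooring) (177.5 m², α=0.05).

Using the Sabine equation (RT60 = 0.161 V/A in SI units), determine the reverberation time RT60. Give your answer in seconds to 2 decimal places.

1.98 s

Total absorption A = 22.9*0.28 + 7.1*0.04 + 177.5*0.08 + 11.4*0.01 + 279.7*0.20 + 1.7*0.55 + 177.5*0.05
  = 6.412 + 0.284 + 14.200 + 0.114 + 55.940 + 0.935 + 8.875 = 86.760 m² sabins.
Volume V = 11.6 × 15.3 × 6 = 1064.88 m³.
T = 0.161 V/A = 0.161·1064.88/86.760 = 1.98 s.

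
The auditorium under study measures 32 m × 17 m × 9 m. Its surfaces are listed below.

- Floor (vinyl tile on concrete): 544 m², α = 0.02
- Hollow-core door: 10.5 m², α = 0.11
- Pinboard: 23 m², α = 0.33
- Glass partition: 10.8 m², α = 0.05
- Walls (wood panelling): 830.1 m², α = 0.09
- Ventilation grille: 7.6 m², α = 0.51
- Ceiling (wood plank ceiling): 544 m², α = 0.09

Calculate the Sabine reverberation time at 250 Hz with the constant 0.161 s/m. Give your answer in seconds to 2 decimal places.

Summing Sᵢαᵢ: 10.880 + 1.155 + 7.590 + 0.540 + 74.709 + 3.876 + 48.960 → A = 147.710 sabins.
Volume V = 32 × 17 × 9 = 4896 m³.
RT60 = 0.161 · V / A = 0.161 × 4896 / 147.710 = 5.34 s.

5.34 seconds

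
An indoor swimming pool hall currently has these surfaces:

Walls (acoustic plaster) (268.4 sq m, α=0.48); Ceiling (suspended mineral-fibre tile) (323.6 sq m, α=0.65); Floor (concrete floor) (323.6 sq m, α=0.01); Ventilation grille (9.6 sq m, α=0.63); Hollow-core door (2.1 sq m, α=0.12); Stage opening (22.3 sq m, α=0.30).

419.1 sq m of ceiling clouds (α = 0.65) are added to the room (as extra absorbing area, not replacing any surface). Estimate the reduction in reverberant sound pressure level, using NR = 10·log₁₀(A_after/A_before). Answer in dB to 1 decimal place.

2.5 dB

Summing Sᵢαᵢ: 128.832 + 210.340 + 3.236 + 6.048 + 0.252 + 6.690 → A_before = 355.398 sabins.
Added absorption = 419.1 × 0.65 = 272.415 sabins.
A_after = 355.398 + 272.415 = 627.813 sabins.
NR = 10·log₁₀(627.813/355.398) = 2.5 dB.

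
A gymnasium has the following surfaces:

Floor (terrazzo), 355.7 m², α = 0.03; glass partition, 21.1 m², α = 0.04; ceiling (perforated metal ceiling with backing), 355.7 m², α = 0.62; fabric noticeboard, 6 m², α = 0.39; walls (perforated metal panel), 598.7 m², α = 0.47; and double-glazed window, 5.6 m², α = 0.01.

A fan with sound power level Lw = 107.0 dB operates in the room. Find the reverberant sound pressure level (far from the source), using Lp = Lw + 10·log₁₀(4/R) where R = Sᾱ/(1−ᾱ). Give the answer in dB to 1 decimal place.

83.8 dB

Σ(Sᵢαᵢ) = 355.7·0.03 + 21.1·0.04 + 355.7·0.62 + 6·0.39 + 598.7·0.47 + 5.6·0.01 = 515.834; total area S = 1342.8 m².
ᾱ = 0.3841, so room constant R = A/(1−ᾱ) = 837.529 m².
Lp = 107.0 + 10·log₁₀(4/837.529) = 107.0 + (-23.21) = 83.8 dB.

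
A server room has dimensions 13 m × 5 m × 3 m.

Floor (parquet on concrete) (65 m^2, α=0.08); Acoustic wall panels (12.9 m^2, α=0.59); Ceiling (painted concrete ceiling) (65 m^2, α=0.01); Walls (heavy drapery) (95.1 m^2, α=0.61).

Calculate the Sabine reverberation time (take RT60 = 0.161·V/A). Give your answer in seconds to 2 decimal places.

0.44 sec

Equivalent absorption area: A = 65·0.08 + 12.9·0.59 + 65·0.01 + 95.1·0.61 = 71.472 m^2.
V = 13·5·3 = 195 m³.
Sabine: RT60 = 0.161 × 195 / 71.472 = 0.44 s.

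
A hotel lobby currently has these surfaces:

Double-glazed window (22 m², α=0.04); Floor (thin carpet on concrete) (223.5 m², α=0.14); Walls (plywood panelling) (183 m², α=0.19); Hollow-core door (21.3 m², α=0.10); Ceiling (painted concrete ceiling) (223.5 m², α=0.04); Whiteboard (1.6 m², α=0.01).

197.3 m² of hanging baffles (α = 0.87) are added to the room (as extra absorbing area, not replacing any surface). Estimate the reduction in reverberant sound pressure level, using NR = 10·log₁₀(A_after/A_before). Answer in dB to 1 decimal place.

A_before = Σ Sᵢαᵢ = 22·0.04 + 223.5·0.14 + 183·0.19 + 21.3·0.10 + 223.5·0.04 + 1.6·0.01 = 78.026 sabins.
Added absorption = 197.3 × 0.87 = 171.651 sabins.
New total A_after = 249.677 sabins.
Reduction = 10 log₁₀(A_after/A_before) = 10 log₁₀(3.1999) = 5.1 dB.

5.1 dB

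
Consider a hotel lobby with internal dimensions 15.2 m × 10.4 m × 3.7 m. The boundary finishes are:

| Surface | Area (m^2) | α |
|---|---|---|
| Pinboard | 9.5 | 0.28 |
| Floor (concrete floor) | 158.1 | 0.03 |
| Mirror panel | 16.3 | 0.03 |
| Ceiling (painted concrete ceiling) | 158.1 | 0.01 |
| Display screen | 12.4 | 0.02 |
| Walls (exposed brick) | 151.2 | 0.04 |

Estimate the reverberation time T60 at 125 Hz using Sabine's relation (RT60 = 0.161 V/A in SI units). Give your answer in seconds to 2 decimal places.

5.97 seconds

Total absorption A = 9.5·0.28 + 158.1·0.03 + 16.3·0.03 + 158.1·0.01 + 12.4·0.02 + 151.2·0.04
  = 2.660 + 4.743 + 0.489 + 1.581 + 0.248 + 6.048 = 15.769 m^2 sabins.
Volume V = 15.2 × 10.4 × 3.7 = 584.896 m³.
RT60 = 0.161 · V / A = 0.161 × 584.896 / 15.769 = 5.97 s.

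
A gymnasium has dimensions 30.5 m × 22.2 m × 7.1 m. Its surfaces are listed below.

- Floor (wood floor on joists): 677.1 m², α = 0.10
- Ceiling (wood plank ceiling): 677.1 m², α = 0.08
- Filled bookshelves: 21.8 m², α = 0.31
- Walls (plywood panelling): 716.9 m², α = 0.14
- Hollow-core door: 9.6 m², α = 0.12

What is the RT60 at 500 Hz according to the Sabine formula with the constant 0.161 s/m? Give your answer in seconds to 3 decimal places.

3.363 s

Total absorption A = 677.1*0.10 + 677.1*0.08 + 21.8*0.31 + 716.9*0.14 + 9.6*0.12
  = 67.710 + 54.168 + 6.758 + 100.366 + 1.152 = 230.154 m² sabins.
Room volume: 4807.41 m³.
T = 0.161 V/A = 0.161·4807.41/230.154 = 3.363 s.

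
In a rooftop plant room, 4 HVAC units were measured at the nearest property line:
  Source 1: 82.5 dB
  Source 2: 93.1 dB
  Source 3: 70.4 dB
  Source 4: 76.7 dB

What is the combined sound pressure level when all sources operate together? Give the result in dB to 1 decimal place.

Sum in the linear (power) domain: Σ 10^(Lᵢ/10) = 10^(82.5/10) + 10^(93.1/10) + 10^(70.4/10) + 10^(76.7/10) = 2.277e+09.
Back to dB: 10·log₁₀ Σ = 93.6 dB.

93.6 dB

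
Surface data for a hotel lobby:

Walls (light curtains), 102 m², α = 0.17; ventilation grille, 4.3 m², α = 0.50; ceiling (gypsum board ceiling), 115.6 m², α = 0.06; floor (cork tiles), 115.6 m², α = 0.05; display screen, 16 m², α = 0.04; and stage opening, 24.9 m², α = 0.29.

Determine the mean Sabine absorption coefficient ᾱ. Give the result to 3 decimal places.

S = Σ Sᵢ = 102 + 4.3 + 115.6 + 115.6 + 16 + 24.9 = 378.4 m².
Σ(Sᵢαᵢ) = 102*0.17 + 4.3*0.50 + 115.6*0.06 + 115.6*0.05 + 16*0.04 + 24.9*0.29 = 40.067.
ᾱ = A/S = 0.106.

0.106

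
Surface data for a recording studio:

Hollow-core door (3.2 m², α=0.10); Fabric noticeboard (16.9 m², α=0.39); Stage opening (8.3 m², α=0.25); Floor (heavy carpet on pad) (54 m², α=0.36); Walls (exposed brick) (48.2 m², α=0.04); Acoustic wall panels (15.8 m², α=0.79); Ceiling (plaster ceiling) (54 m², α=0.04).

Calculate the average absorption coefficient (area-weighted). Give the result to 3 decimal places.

Total surface area S = 200.4 m².
Σ(Sᵢαᵢ) = 3.2·0.10 + 16.9·0.39 + 8.3·0.25 + 54·0.36 + 48.2·0.04 + 15.8·0.79 + 54·0.04 = 44.996.
ᾱ = A/S = 0.225.

0.225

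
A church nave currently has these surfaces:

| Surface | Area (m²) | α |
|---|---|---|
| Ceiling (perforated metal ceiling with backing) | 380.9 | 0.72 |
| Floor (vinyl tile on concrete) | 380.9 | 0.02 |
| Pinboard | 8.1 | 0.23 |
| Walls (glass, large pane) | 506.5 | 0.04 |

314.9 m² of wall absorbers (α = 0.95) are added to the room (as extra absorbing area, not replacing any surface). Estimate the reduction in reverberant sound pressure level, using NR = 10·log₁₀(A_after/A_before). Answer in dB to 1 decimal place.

3.0 dB

Summing Sᵢαᵢ: 274.248 + 7.618 + 1.863 + 20.260 → A_before = 303.989 sabins.
Added absorption = 314.9 × 0.95 = 299.155 sabins.
New total A_after = 603.144 sabins.
Reduction = 10 log₁₀(A_after/A_before) = 10 log₁₀(1.9841) = 3.0 dB.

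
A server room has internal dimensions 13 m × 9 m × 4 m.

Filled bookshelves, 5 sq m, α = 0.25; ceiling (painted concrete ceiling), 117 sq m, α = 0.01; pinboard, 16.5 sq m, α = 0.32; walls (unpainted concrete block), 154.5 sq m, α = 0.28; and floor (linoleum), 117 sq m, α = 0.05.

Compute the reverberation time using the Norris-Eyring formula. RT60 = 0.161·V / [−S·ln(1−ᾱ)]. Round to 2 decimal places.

1.23 s

S = Σ Sᵢ = 410.0 sq m.
Σ(Sᵢαᵢ) = 5×0.25 + 117×0.01 + 16.5×0.32 + 154.5×0.28 + 117×0.05 = 56.810.
Mean coefficient ᾱ = A/S = 0.1386.
−S·ln(1−ᾱ) = −410.0 × ln(1 − 0.1386) = 61.170.
V = 13 × 9 × 4 = 468 m³.
T = 0.161·V/[−S·ln(1−ᾱ)] = 0.161·468/61.170 = 1.23 s.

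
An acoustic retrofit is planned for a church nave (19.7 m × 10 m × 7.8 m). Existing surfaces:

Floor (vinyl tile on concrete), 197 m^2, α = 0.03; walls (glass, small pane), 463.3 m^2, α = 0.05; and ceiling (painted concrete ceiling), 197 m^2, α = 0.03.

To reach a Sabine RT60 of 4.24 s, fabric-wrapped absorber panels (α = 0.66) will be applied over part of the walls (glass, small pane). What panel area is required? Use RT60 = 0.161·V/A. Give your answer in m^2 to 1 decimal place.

Summing Sᵢαᵢ: 5.910 + 23.165 + 5.910 → A₁ = 34.985 sabins.
Required A₂ = 0.161·1536.6/4.24 = 58.347 sabins.
Absorption to add: 58.347 − 34.985 = 23.362 sabins.
Each m^2 of panel replacing the walls (glass, small pane) adds (0.66 − 0.05) = 0.61 sabins.
Panel area = 23.362 / 0.61 = 38.3 m^2.

38.3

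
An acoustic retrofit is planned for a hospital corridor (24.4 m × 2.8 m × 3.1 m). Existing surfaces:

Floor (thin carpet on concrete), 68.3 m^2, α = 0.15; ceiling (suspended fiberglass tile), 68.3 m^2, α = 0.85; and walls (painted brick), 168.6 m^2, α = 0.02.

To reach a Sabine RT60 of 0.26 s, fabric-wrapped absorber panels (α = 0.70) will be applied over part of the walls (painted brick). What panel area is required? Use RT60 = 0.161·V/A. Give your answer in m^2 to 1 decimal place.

Summing Sᵢαᵢ: 10.245 + 58.055 + 3.372 → A₁ = 71.672 sabins.
Required A₂ = 0.161·211.792/0.26 = 131.148 sabins.
ΔA needed = 131.148 − 71.672 = 59.476 sabins.
Each m^2 of panel replacing the walls (painted brick) adds (0.70 − 0.02) = 0.68 sabins.
Panel area = 59.476 / 0.68 = 87.5 m^2.

87.5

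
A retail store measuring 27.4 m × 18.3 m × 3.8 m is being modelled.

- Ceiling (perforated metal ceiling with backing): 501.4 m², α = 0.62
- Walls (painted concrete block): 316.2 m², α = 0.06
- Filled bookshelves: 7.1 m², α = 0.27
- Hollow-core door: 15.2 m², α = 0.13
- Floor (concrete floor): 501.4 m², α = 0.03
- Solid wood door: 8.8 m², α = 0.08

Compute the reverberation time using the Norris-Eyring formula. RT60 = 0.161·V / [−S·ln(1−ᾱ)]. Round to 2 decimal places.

S = Σ Sᵢ = 1350.1 m².
Σ(Sᵢαᵢ) = 501.4·0.62 + 316.2·0.06 + 7.1·0.27 + 15.2·0.13 + 501.4·0.03 + 8.8·0.08 = 349.479.
ᾱ = 349.479 / 1350.1 = 0.2589.
−S·ln(1−ᾱ) = −1350.1 × ln(1 − 0.2589) = 404.517.
V = 27.4 × 18.3 × 3.8 = 1905.396 m³.
T = 0.161·V/[−S·ln(1−ᾱ)] = 0.161·1905.396/404.517 = 0.76 s.

0.76 sec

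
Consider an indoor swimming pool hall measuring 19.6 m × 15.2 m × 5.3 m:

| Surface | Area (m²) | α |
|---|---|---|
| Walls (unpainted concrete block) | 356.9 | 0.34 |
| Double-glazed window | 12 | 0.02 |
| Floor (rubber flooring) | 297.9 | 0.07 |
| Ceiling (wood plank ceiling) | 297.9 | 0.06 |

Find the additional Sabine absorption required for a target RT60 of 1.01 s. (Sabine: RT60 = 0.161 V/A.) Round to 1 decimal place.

Summing Sᵢαᵢ: 121.346 + 0.240 + 20.853 + 17.874 → A₁ = 160.313 sabins.
For T = 1.01 s, need A₂ = 0.161·V/T = 0.161·1578.976/1.01 = 251.698 sabins.
Shortfall: 251.698 − 160.313 = 91.4 sabins.

91.4 sabins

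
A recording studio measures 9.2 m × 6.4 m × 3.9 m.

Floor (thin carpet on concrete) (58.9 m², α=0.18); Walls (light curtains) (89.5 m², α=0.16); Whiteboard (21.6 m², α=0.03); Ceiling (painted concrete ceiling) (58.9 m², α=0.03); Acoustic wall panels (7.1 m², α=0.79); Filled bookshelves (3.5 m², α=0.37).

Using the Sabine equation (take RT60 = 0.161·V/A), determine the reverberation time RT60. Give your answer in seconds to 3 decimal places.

Equivalent absorption area: A = 58.9×0.18 + 89.5×0.16 + 21.6×0.03 + 58.9×0.03 + 7.1×0.79 + 3.5×0.37 = 34.241 m².
Volume V = 9.2 × 6.4 × 3.9 = 229.632 m³.
RT60 = 0.161 · V / A = 0.161 × 229.632 / 34.241 = 1.080 s.

1.080 seconds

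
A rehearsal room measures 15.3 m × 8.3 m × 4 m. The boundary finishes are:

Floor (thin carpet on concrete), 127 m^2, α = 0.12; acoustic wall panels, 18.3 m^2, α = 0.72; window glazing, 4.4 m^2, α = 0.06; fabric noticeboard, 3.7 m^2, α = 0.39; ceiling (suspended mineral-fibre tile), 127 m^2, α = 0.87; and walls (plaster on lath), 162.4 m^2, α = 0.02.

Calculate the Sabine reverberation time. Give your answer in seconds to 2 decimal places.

Summing Sᵢαᵢ: 15.240 + 13.176 + 0.264 + 1.443 + 110.490 + 3.248 → A = 143.861 sabins.
V = 15.3·8.3·4 = 507.96 m³.
RT60 = 0.161 · V / A = 0.161 × 507.96 / 143.861 = 0.57 s.

0.57 s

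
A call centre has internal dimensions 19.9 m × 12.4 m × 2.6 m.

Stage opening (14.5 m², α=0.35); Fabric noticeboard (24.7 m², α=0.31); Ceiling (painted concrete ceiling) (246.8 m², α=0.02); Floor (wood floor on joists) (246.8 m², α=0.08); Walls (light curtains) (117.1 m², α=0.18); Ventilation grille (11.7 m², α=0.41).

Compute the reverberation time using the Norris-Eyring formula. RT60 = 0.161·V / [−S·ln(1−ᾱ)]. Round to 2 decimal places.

1.55 s

Total surface area S = 14.5 + 24.7 + 246.8 + 246.8 + 117.1 + 11.7 = 661.6 m².
Absorption A = 14.5·0.35 + 24.7·0.31 + 246.8·0.02 + 246.8·0.08 + 117.1·0.18 + 11.7·0.41 = 63.287 sabins.
Mean coefficient ᾱ = A/S = 0.0957.
−S·ln(1−ᾱ) = −661.6 × ln(1 − 0.0957) = 66.553.
V = 19.9 × 12.4 × 2.6 = 641.576 m³.
RT60 = 0.161 × 641.576 / 66.553 = 1.55 s.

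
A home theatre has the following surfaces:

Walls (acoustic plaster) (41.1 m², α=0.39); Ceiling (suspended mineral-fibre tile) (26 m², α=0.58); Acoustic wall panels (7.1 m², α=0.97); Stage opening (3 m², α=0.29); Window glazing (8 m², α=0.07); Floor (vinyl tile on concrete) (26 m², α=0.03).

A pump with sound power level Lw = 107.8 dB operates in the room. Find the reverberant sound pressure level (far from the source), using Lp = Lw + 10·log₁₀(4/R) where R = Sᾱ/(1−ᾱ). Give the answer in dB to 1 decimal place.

95.8 dB

A = 40.206 sabins; S = 111.2 m².
ᾱ = 40.206/111.2 = 0.3616; R = Sᾱ/(1−ᾱ) = 40.206/(1−0.3616) = 62.979 m².
Lp = Lw + 10 log₁₀(4/R) = 107.8 -11.97 = 95.8 dB.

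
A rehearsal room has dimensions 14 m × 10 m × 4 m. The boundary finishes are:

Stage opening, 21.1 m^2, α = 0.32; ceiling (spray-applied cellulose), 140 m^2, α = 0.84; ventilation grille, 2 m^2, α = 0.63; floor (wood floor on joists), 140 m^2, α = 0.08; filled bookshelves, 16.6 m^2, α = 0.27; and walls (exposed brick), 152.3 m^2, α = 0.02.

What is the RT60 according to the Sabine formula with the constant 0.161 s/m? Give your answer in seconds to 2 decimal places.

A = Σ Sᵢαᵢ = 21.1×0.32 + 140×0.84 + 2×0.63 + 140×0.08 + 16.6×0.27 + 152.3×0.02 = 144.340 sabins.
Room volume: 560 m³.
T = 0.161 V/A = 0.161·560/144.340 = 0.62 s.

0.62 sec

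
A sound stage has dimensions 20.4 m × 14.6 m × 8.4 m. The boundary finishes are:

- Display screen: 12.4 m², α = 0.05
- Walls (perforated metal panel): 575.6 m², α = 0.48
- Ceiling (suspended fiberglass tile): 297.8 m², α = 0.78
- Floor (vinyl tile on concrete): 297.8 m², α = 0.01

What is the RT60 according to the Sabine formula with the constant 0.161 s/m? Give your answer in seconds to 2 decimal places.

Equivalent absorption area: A = 12.4×0.05 + 575.6×0.48 + 297.8×0.78 + 297.8×0.01 = 512.170 m².
Volume V = 20.4 × 14.6 × 8.4 = 2501.856 m³.
RT60 = 0.161 · V / A = 0.161 × 2501.856 / 512.170 = 0.79 s.

0.79 s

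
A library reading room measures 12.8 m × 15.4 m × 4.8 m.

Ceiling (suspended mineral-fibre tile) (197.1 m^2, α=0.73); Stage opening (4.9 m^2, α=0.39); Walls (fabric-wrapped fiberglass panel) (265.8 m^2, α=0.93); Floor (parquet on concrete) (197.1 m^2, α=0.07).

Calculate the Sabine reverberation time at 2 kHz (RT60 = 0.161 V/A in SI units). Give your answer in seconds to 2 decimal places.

0.37 s

A = Σ Sᵢαᵢ = 197.1·0.73 + 4.9·0.39 + 265.8·0.93 + 197.1·0.07 = 406.785 sabins.
Room volume: 946.176 m³.
T = 0.161 V/A = 0.161·946.176/406.785 = 0.37 s.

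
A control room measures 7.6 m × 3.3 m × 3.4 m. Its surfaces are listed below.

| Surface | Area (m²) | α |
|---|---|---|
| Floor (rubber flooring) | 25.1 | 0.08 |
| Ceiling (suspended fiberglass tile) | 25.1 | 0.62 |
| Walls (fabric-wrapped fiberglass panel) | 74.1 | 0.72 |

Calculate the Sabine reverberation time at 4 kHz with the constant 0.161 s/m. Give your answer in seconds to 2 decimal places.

0.19 s

Summing Sᵢαᵢ: 2.008 + 15.562 + 53.352 → A = 70.922 sabins.
V = 7.6·3.3·3.4 = 85.272 m³.
RT60 = 0.161 · V / A = 0.161 × 85.272 / 70.922 = 0.19 s.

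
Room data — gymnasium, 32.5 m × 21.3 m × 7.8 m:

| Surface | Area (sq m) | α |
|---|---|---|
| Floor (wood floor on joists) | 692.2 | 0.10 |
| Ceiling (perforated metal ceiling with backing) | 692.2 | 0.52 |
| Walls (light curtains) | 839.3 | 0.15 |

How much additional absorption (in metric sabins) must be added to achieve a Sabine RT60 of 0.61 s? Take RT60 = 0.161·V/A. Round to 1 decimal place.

Summing Sᵢαᵢ: 69.220 + 359.944 + 125.895 → A₁ = 555.059 sabins.
Target A₂ = 0.161·5399.55/0.61 = 1425.127 sabins (V = 5399.55 m³).
Additional absorption ΔA = 1425.127 − 555.059 = 870.1 sabins.

870.1 sabins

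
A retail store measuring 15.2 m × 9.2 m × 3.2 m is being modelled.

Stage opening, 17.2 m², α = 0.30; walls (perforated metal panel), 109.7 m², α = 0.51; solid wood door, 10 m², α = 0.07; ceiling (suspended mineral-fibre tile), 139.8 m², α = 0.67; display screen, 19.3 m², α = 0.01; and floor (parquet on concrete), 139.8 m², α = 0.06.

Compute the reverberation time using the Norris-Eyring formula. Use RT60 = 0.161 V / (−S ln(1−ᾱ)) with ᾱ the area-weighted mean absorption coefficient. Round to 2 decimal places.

0.35 s

Total surface area S = 17.2 + 109.7 + 10 + 139.8 + 19.3 + 139.8 = 435.8 m².
Σ(Sᵢαᵢ) = 17.2·0.30 + 109.7·0.51 + 10·0.07 + 139.8·0.67 + 19.3·0.01 + 139.8·0.06 = 164.054.
ᾱ = 164.054 / 435.8 = 0.3764.
Eyring denominator: −S ln(1−ᾱ) = 205.805.
V = 15.2 × 9.2 × 3.2 = 447.488 m³.
T = 0.161·V/[−S·ln(1−ᾱ)] = 0.161·447.488/205.805 = 0.35 s.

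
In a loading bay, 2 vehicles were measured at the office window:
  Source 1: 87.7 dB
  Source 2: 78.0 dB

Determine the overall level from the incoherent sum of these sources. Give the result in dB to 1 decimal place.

Σ 10^(Lᵢ/10) = 6.519e+08.
Combined level = 10 log₁₀(6.519e+08) = 88.1 dB.

88.1 dB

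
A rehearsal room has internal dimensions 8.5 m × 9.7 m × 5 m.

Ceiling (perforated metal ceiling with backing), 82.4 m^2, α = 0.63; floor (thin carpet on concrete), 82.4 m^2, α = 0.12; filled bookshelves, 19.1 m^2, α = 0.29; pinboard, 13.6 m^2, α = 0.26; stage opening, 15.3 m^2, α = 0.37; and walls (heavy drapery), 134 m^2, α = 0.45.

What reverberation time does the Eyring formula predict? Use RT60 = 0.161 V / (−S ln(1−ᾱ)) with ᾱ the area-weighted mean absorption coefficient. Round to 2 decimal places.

Total surface area S = 82.4 + 82.4 + 19.1 + 13.6 + 15.3 + 134 = 346.8 m^2.
Absorption A = 82.4×0.63 + 82.4×0.12 + 19.1×0.29 + 13.6×0.26 + 15.3×0.37 + 134×0.45 = 136.836 sabins.
ᾱ = 136.836 / 346.8 = 0.3946.
Eyring denominator: −S ln(1−ᾱ) = 174.047.
V = 8.5 × 9.7 × 5 = 412.25 m³.
RT60 = 0.161 × 412.25 / 174.047 = 0.38 s.

0.38 s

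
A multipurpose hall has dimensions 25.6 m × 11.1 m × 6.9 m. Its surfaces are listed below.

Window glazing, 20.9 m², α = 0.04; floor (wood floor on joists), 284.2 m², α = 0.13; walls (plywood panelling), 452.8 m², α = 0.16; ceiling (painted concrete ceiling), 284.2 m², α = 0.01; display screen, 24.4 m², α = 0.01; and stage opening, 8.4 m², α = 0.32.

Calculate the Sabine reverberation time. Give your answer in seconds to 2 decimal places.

Summing Sᵢαᵢ: 0.836 + 36.946 + 72.448 + 2.842 + 0.244 + 2.688 → A = 116.004 sabins.
V = 25.6·11.1·6.9 = 1960.704 m³.
Sabine: RT60 = 0.161 × 1960.704 / 116.004 = 2.72 s.

2.72 seconds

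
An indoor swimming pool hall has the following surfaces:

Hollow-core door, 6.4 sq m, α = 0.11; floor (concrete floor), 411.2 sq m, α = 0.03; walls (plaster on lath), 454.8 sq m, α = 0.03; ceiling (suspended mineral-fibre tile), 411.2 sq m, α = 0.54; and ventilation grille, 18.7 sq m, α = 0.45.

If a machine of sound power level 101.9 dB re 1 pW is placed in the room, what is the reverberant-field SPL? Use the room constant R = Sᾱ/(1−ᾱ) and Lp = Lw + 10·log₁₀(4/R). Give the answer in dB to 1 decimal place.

Σ(Sᵢαᵢ) = 6.4·0.11 + 411.2·0.03 + 454.8·0.03 + 411.2·0.54 + 18.7·0.45 = 257.147; total area S = 1302.3 sq m.
ᾱ = 0.1975, so room constant R = A/(1−ᾱ) = 320.432 sq m.
Lp = Lw + 10 log₁₀(4/R) = 101.9 -19.04 = 82.9 dB.

82.9 dB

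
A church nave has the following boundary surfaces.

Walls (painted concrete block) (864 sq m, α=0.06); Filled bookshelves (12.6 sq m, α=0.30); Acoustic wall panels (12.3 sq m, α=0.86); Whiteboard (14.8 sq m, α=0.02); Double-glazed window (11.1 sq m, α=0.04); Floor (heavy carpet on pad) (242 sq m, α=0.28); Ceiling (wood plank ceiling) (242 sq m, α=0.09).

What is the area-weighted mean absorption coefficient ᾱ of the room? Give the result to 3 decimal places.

0.112

S = Σ Sᵢ = 864 + 12.6 + 12.3 + 14.8 + 11.1 + 242 + 242 = 1398.8 sq m.
Σ(Sᵢαᵢ) = 864·0.06 + 12.6·0.30 + 12.3·0.86 + 14.8·0.02 + 11.1·0.04 + 242·0.28 + 242·0.09 = 156.478.
ᾱ = 156.478 / 1398.8 = 0.112.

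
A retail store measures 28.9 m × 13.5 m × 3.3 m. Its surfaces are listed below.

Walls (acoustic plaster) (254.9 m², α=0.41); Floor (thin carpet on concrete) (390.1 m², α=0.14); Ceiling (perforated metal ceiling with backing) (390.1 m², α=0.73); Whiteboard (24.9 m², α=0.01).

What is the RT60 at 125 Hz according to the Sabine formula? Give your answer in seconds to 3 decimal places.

0.467 s

A = Σ Sᵢαᵢ = 254.9·0.41 + 390.1·0.14 + 390.1·0.73 + 24.9·0.01 = 444.145 sabins.
V = 28.9·13.5·3.3 = 1287.495 m³.
T = 0.161 V/A = 0.161·1287.495/444.145 = 0.467 s.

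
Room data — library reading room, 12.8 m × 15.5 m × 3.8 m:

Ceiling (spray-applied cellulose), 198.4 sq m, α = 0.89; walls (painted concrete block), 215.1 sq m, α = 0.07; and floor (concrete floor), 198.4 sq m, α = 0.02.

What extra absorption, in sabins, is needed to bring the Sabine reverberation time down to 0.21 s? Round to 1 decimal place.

382.4 sabins

Summing Sᵢαᵢ: 176.576 + 15.057 + 3.968 → A₁ = 195.601 sabins.
Target A₂ = 0.161·753.92/0.21 = 578.005 sabins (V = 753.92 m³).
Additional absorption ΔA = 578.005 − 195.601 = 382.4 sabins.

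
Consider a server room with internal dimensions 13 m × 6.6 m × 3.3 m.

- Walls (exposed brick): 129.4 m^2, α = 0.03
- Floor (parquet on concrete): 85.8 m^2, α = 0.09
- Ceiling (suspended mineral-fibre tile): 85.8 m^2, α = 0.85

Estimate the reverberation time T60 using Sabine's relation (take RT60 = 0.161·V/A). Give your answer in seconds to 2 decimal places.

0.54 seconds

Summing Sᵢαᵢ: 3.882 + 7.722 + 72.930 → A = 84.534 sabins.
V = 13·6.6·3.3 = 283.14 m³.
T = 0.161 V/A = 0.161·283.14/84.534 = 0.54 s.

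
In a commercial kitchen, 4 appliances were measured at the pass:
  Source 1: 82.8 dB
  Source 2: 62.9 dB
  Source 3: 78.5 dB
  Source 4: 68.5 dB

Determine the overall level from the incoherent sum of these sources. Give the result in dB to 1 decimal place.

Sum in the linear (power) domain: Σ 10^(Lᵢ/10) = 10^(82.8/10) + 10^(62.9/10) + 10^(78.5/10) + 10^(68.5/10) = 2.704e+08.
L_total = 10·log₁₀(2.704e+08) = 84.3 dB.

84.3 dB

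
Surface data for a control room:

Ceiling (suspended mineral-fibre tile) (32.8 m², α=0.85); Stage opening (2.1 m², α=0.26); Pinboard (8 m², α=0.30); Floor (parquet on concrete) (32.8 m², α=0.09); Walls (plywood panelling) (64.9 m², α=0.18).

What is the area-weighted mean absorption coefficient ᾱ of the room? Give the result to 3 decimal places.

0.323

S = Σ Sᵢ = 32.8 + 2.1 + 8 + 32.8 + 64.9 = 140.6 m².
Σ(Sᵢαᵢ) = 32.8*0.85 + 2.1*0.26 + 8*0.30 + 32.8*0.09 + 64.9*0.18 = 45.460.
ᾱ = 45.460 / 140.6 = 0.323.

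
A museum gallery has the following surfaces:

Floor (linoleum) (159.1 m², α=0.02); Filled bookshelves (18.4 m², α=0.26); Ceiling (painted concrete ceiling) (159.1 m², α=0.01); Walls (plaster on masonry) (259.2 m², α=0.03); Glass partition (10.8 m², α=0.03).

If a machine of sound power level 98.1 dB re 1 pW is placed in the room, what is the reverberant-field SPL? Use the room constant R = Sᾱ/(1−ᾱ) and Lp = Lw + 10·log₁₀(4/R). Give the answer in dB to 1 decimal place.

91.5 dB

Σ(Sᵢαᵢ) = 159.1×0.02 + 18.4×0.26 + 159.1×0.01 + 259.2×0.03 + 10.8×0.03 = 17.657; total area S = 606.6 m².
ᾱ = 0.0291, so room constant R = A/(1−ᾱ) = 18.186 m².
Lp = 98.1 + 10·log₁₀(4/18.186) = 98.1 + (-6.58) = 91.5 dB.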